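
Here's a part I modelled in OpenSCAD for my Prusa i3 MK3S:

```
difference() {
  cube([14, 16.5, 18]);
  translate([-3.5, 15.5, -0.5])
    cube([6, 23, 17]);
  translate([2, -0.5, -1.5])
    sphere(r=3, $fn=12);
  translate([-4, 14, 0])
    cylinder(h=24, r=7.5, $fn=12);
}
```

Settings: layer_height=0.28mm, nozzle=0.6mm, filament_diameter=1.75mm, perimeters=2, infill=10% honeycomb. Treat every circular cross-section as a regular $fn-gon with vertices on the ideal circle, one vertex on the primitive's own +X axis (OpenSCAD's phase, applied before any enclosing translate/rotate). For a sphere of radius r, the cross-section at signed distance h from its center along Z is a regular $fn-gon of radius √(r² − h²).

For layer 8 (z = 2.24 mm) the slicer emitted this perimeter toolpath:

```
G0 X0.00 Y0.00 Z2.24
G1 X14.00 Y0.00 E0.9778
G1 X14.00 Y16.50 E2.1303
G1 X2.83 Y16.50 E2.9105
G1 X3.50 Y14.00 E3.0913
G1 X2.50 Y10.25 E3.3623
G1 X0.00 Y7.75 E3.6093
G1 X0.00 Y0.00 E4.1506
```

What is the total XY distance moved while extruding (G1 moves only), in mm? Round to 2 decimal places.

Sum the Euclidean lengths of each G1 segment: total = 59.42 mm.

59.42 mm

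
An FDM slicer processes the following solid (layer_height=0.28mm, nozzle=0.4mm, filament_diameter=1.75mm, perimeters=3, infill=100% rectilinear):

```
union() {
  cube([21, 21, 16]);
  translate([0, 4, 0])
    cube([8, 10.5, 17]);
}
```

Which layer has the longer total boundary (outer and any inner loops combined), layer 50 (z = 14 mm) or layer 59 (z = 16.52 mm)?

Layer 50 (z = 14): the cube (footprint 21×21) is included at this height (perimeter 84.00 mm); the cube at (0, 4) (footprint 8×10.5) is included at this height (perimeter 37.00 mm); Combining (union): the 8×10.5 cube at (0, 4) lies entirely inside the 21×21 cube, so the union is just the 21×21 cube — boundary = 84.00 mm. So its perimeter = 84.00 mm. Layer 59 (z = 16.52): the cube is absent (z outside [0, 16]); the cube at (0, 4) is present — its section is the full 8×10.5 rectangle (perimeter 37.00 mm); Taking the union: only the 8×10.5 cube at (0, 4) is present, so the union is just that shape — boundary = 37.00 mm. So its perimeter = 37.00 mm. Layer 50 is larger (84.00 vs 37.00 mm).

layer 50 (z = 14 mm)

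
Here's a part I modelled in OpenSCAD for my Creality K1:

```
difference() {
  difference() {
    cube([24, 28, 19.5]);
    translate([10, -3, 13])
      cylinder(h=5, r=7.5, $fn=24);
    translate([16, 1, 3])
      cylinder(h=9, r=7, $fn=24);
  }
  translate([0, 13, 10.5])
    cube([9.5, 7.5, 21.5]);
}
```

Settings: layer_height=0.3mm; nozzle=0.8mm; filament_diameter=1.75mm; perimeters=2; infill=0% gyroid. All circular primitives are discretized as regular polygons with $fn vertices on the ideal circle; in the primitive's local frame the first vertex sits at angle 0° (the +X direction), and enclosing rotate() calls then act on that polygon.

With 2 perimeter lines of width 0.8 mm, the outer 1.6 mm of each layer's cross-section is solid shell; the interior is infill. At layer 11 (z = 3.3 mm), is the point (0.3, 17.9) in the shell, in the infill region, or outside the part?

shell

At z = 3.3 mm: the cube (footprint 24×28) is included at this height; the cylinder at (10, -3) is not intersected at this z (z outside [13, 18]); the cylinder at (16, 1): section is a regular 24-gon, circumradius r=7; After the difference (first − rest): starting from the 24×28 cube, the r=7 cylinder at (16, 1) partially overlaps it — only the 89.96 mm² overlap (of its 152.19 mm²) is removed, clipping the outline — 1 connected region; the cube at (0, 13) is not intersected at this z (z outside [10.5, 32]); After the difference (first − rest): none of the subtracted shapes is present at this height, so that combined region is unchanged — 1 connected region. Overall, the cross-section is a single solid region. The nearest boundary edge runs (0.00, 0.00)→(0.00, 28.00); distance from the point to it = 0.30 mm. The point is inside the cross-section, 0.30 mm from the nearest boundary — within the 1.6 mm shell band (2 × 0.8).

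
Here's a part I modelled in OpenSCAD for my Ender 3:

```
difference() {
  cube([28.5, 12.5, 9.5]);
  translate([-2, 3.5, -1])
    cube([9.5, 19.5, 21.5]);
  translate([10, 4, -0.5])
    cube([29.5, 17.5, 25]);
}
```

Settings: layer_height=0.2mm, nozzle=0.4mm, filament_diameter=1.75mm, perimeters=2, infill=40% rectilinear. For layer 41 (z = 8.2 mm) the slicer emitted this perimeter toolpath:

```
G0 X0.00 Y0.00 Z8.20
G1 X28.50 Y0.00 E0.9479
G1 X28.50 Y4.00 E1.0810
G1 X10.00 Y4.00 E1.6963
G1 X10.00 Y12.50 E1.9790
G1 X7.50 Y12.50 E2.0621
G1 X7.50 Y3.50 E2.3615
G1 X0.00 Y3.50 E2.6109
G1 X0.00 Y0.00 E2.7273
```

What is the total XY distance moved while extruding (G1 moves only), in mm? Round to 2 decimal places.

Sum the Euclidean lengths of each G1 segment: total = 82.00 mm.

82.00 mm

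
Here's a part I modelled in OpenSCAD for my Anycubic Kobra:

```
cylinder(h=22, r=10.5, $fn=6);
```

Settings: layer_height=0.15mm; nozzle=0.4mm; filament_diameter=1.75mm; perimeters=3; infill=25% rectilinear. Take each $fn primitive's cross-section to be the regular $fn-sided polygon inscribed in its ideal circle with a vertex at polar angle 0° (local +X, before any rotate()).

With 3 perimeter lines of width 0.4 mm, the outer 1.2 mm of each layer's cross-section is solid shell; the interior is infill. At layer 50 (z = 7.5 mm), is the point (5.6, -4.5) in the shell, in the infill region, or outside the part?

infill

At z = 7.5 mm: the r=10.5 cylinder contributes a regular 6-gon of circumradius 10.5. Overall, the cross-section is a single solid region. The nearest boundary edge runs (5.25, -9.09)→(10.50, 0.00); distance from the point to it = 1.99 mm. The point is inside the cross-section and 1.99 mm from the nearest boundary — more than the 1.2 mm shell width (3 × 0.4), so it's in the infill interior.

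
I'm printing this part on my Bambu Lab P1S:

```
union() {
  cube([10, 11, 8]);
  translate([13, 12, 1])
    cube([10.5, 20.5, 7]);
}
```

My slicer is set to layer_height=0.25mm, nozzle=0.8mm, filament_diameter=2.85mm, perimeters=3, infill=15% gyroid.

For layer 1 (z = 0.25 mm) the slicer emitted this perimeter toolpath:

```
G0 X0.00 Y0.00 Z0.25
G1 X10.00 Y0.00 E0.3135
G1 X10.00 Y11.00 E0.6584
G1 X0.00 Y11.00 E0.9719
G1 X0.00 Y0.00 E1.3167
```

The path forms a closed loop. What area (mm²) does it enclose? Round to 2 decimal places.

110.00 mm²

Apply the shoelace formula to the sequence of (X, Y) vertices; enclosed area = 110.00 mm².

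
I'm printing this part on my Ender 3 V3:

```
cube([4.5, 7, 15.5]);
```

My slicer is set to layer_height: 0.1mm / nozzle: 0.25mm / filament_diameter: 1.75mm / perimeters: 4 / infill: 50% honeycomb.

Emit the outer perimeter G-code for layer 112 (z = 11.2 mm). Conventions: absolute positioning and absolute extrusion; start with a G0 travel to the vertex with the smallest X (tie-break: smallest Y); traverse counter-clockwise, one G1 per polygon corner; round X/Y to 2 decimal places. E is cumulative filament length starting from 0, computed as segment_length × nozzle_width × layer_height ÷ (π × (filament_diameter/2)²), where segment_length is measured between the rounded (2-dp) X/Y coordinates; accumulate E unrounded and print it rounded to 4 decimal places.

At z = 11.2 mm: the 4.5×7 cube contributes its full rectangle. The outline is a single polygon with 4 vertices. Extrusion per mm of travel: 0.25 × 0.1 / (π × 0.875²) = 0.010394. Accumulating E over each segment gives final E = 0.2391.

G0 X0.00 Y0.00 Z11.20
G1 X4.50 Y0.00 E0.0468
G1 X4.50 Y7.00 E0.1195
G1 X0.00 Y7.00 E0.1663
G1 X0.00 Y0.00 E0.2391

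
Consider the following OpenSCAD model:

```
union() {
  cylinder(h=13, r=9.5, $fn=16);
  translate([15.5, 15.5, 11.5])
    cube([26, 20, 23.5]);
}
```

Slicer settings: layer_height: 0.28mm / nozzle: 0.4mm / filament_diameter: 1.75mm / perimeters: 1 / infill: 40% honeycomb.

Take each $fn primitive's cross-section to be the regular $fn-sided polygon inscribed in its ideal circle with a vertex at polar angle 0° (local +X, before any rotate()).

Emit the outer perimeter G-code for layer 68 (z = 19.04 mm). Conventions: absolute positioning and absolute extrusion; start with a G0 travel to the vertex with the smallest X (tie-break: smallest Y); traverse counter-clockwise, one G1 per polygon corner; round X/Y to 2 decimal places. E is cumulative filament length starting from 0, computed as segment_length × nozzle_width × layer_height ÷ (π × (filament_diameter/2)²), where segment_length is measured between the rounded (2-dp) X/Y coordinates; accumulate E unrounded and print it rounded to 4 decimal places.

At z = 19.04 mm: the cylinder does not reach this height (z outside [0, 13]); the cube at (15.5, 15.5) is present — its section is the full 26×20 rectangle; Combining (union): only the 26×20 cube at (15.5, 15.5) is present, so the union is just that shape — 1 connected region. The outline is a single polygon with 4 vertices. Extrusion per mm of travel: 0.4 × 0.28 / (π × 0.875²) = 0.046564. Accumulating E over each segment gives final E = 4.2839.

G0 X15.50 Y15.50 Z19.04
G1 X41.50 Y15.50 E1.2107
G1 X41.50 Y35.50 E2.1420
G1 X15.50 Y35.50 E3.3526
G1 X15.50 Y15.50 E4.2839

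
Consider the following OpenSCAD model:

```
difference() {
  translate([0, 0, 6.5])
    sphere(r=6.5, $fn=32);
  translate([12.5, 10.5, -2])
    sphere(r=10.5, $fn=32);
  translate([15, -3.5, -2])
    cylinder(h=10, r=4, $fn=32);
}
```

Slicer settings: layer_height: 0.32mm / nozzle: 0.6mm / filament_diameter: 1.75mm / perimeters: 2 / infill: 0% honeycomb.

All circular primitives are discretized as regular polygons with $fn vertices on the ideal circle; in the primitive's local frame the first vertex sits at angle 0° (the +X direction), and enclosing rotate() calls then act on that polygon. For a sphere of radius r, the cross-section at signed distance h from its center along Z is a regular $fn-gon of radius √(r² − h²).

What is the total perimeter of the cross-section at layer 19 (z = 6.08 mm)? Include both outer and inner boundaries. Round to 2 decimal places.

At z = 6.08 mm: the r=6.5 sphere contributes a regular 32-gon of circumradius √(6.5²−0.42²) = 6.486 (perimeter = 2·32·6.486·sin(180°/32) = 40.69 mm); the sphere at (12.5, 10.5): section is a regular 32-gon, circumradius = √(r²−h²) = √(10.5²−8.08²) = 6.705 (perimeter = 2·32·6.705·sin(180°/32) = 42.06 mm); the r=4 cylinder at (15, -3.5) contributes a regular 32-gon of circumradius 4 (perimeter = 2·32·4.000·sin(180°/32) = 25.09 mm); Taking the first minus the rest: starting from the r=6.5 sphere, the r=10.5 sphere at (12.5, 10.5) misses the remaining region (no effect); the r=4 cylinder at (15, -3.5) misses the remaining region (no effect) — boundary = 40.69 mm. Overall, the cross-section is a single solid region. Total boundary length (outer) = 40.69 mm.

40.69 mm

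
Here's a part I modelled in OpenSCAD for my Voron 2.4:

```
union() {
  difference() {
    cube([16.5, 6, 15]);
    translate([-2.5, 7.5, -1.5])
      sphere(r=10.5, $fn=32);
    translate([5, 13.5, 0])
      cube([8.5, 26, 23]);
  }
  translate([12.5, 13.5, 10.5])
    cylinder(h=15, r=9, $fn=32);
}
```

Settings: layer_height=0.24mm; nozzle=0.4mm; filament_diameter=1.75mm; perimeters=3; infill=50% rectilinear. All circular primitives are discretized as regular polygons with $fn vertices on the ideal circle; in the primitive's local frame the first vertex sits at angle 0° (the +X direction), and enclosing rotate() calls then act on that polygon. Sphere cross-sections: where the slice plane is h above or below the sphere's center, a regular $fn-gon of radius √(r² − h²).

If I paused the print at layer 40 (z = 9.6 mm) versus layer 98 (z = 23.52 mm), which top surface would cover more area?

layer 98 (z = 23.52 mm)

Layer 40 (z = 9.6): the cube is present — its section is the full 16.5×6 rectangle (area 99.00 mm²); the sphere at (-2.5, 7.5) is not intersected at this z (|z−center|=11.100 > r=10.5); the cube at (5, 13.5) is present — its section is the full 8.5×26 rectangle (area 221.00 mm²); Subtracting the remaining from the first: starting from the 16.5×6 cube (99.00 mm²), the 8.5×26 cube at (5, 13.5) misses the remaining region (no effect) — area = 99.00 mm²; the cylinder at (12.5, 13.5) does not reach this height (z outside [10.5, 25.5]); Taking the union: only that combined region is present, so the union is just that shape — area = 99.00 mm². So its area = 99.00 mm². Layer 98 (z = 23.52): the cube is absent (z outside [0, 15]); the sphere at (-2.5, 7.5) is absent (|z−center|=25.020 > r=10.5); the cube at (5, 13.5) does not reach this height (z outside [0, 23]); After the difference (first − rest): the first operand is absent here, so nothing remains; the r=9 cylinder at (12.5, 13.5) gives a regular 32-gon of circumradius 9 (constant along its height) (area = (32/2)·9.000²·sin(360°/32) = 252.84 mm²); Taking the union: only the r=9 cylinder at (12.5, 13.5) is present, so the union is just that shape — area = 252.84 mm². So its area = 252.84 mm². Layer 98 is larger (252.84 vs 99.00 mm²).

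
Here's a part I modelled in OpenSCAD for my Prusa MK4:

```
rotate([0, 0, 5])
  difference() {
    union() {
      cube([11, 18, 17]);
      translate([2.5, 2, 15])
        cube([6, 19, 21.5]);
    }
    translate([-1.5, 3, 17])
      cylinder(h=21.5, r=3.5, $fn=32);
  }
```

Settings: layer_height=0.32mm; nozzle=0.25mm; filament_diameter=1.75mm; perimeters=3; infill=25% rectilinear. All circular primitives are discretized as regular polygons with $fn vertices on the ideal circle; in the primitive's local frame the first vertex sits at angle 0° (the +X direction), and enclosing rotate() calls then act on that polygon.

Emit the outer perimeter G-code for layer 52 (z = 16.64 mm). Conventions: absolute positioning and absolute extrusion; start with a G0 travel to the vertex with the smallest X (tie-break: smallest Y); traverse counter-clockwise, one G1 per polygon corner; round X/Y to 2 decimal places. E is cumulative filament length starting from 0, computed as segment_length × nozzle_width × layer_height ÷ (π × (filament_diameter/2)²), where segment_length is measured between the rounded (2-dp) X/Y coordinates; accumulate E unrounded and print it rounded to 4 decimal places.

G0 X-1.57 Y17.93 Z16.64
G1 X0.00 Y0.00 E0.5986
G1 X10.96 Y0.96 E0.9646
G1 X9.39 Y18.89 E1.5632
G1 X6.90 Y18.67 E1.6463
G1 X6.64 Y21.66 E1.7462
G1 X0.66 Y21.14 E1.9458
G1 X0.92 Y18.15 E2.0456
G1 X-1.57 Y17.93 E2.1288

At z = 16.64 mm: the cube (footprint 11×18) is included at this height; the cube at (2.5, 2) (footprint 6×19) is included at this height; Combining (union): the regions partially overlap (shared area 96.00 mm²), so overlapping operands fuse into one piece — 1 connected region; the cylinder at (-1.5, 3) does not reach this height (z outside [17, 38.5]); Taking the first minus the rest: none of the subtracted shapes is present at this height, so the result so far is unchanged — 1 connected region; (rotated 5° about Z; rotation is an isometry so areas/perimeters/island counts are preserved). The outline is a single polygon with 8 vertices. Extrusion per mm of travel: 0.25 × 0.32 / (π × 0.875²) = 0.033260. Accumulating E over each segment gives final E = 2.1288.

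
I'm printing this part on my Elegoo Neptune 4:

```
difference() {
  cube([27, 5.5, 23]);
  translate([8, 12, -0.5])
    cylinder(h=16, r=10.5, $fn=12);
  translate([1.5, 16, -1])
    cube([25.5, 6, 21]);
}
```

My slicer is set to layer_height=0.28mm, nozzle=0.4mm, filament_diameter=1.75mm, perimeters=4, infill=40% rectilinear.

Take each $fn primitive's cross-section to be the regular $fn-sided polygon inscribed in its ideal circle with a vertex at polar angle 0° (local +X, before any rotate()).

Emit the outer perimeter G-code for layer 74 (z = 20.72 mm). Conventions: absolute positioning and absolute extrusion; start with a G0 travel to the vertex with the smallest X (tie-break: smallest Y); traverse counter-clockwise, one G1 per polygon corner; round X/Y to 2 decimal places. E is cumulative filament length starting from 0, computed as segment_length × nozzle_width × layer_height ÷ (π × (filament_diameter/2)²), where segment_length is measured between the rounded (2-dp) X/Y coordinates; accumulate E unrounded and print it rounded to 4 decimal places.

G0 X0.00 Y0.00 Z20.72
G1 X27.00 Y0.00 E1.2572
G1 X27.00 Y5.50 E1.5133
G1 X0.00 Y5.50 E2.7706
G1 X0.00 Y0.00 E3.0267

At z = 20.72 mm: the 27×5.5 cube contributes its full rectangle; the cylinder at (8, 12) is absent (z outside [-0.5, 15.5]); the cube at (1.5, 16) does not reach this height (z outside [-1, 20]); Subtracting the remaining from the first: none of the subtracted shapes is present at this height, so the 27×5.5 cube is unchanged — 1 connected region. The outline is a single polygon with 4 vertices. Extrusion per mm of travel: 0.4 × 0.28 / (π × 0.875²) = 0.046564. Accumulating E over each segment gives final E = 3.0267.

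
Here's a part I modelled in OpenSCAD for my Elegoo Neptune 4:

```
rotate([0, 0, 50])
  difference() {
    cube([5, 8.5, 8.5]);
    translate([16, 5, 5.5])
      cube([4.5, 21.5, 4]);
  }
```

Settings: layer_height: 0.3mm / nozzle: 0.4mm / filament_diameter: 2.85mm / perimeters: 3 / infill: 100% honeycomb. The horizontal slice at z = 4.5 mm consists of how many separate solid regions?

1

At z = 4.5 mm: the cube is present — its section is the full 5×8.5 rectangle; the cube at (16, 5) is absent (z outside [5.5, 9.5]); After the difference (first − rest): none of the subtracted shapes is present at this height, so the 5×8.5 cube is unchanged — 1 connected region; (rotated 50° about Z; rotation is an isometry so areas/perimeters/island counts are preserved). The result has 1 disconnected region.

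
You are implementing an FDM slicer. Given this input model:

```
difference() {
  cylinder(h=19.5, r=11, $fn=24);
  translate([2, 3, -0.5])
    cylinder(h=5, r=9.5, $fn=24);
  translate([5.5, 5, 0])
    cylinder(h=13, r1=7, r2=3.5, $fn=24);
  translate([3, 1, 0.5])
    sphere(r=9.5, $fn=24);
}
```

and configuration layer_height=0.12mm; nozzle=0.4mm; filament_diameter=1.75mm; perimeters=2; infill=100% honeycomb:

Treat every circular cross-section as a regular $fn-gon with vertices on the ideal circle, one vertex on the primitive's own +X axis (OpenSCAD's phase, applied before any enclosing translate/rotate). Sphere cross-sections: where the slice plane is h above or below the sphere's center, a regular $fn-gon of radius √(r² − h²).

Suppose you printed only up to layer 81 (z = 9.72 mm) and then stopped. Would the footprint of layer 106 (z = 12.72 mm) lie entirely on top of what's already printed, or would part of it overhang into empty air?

part overhangs

Compare the two slices. At z = 9.72: the r=11 cylinder contributes a regular 24-gon of circumradius 11 (area = (24/2)·11.000²·sin(360°/24) = 375.81 mm²); the cylinder at (2, 3) is absent (z outside [-0.5, 4.5]); the cone at (5.5, 5) (r1=7→r2=3.5) has section circumradius 4.383 here — a regular 24-gon (area = (24/2)·4.383²·sin(360°/24) = 59.67 mm²); the sphere at (3, 1): section is a regular 24-gon, circumradius = √(r²−h²) = √(9.5²−9.22²) = 2.289 (area = (24/2)·2.289²·sin(360°/24) = 16.28 mm²); Taking the first minus the rest: starting from the r=11 cylinder (375.81 mm²), the cone at (5.5, 5) partially overlaps it — only the 55.95 mm² overlap (of its 59.67 mm²) is removed, clipping the outline; the r=9.5 sphere at (3, 1) partially overlaps it — only the 10.59 mm² overlap (of its 16.28 mm²) is removed, clipping the outline — area = 309.26 mm². At z = 12.72: the r=11 cylinder gives a regular 24-gon of circumradius 11 (constant along its height) (area = (24/2)·11.000²·sin(360°/24) = 375.81 mm²); the cylinder at (2, 3) is not intersected at this z (z outside [-0.5, 4.5]); the cone at (5.5, 5) contributes a regular 24-gon of circumradius 3.575 (interpolated between r1=7 and r2=3.5 at t=0.978) (area = (24/2)·3.575²·sin(360°/24) = 39.70 mm²); the sphere at (3, 1) is not intersected at this z (|z−center|=12.220 > r=9.5); Subtracting the remaining from the first: starting from the r=11 cylinder (375.81 mm²), the cone at (5.5, 5) partially overlaps it — only the 39.65 mm² overlap (of its 39.70 mm²) is removed, clipping the outline — area = 336.15 mm². Checking containment: at z = 12.72 the cross-section extends beyond the z = 9.72 cross-section by about 26.89 mm².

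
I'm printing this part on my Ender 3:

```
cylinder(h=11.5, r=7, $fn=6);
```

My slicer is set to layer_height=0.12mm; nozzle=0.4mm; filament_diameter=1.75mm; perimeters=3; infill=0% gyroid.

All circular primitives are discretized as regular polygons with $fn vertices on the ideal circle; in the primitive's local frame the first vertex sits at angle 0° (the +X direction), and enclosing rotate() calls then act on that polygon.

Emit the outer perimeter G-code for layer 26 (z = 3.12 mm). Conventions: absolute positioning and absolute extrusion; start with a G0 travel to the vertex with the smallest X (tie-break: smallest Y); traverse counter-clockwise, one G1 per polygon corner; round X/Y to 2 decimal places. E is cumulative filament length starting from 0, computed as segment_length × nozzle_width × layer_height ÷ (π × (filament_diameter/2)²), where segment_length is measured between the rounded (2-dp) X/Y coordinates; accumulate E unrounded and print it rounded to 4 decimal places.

At z = 3.12 mm: the r=7 cylinder contributes a regular 6-gon of circumradius 7. The outline is a single polygon with 6 vertices. Extrusion per mm of travel: 0.4 × 0.12 / (π × 0.875²) = 0.019956. Accumulating E over each segment gives final E = 0.8380.

G0 X-7.00 Y0.00 Z3.12
G1 X-3.50 Y-6.06 E0.1397
G1 X3.50 Y-6.06 E0.2793
G1 X7.00 Y0.00 E0.4190
G1 X3.50 Y6.06 E0.5587
G1 X-3.50 Y6.06 E0.6983
G1 X-7.00 Y0.00 E0.8380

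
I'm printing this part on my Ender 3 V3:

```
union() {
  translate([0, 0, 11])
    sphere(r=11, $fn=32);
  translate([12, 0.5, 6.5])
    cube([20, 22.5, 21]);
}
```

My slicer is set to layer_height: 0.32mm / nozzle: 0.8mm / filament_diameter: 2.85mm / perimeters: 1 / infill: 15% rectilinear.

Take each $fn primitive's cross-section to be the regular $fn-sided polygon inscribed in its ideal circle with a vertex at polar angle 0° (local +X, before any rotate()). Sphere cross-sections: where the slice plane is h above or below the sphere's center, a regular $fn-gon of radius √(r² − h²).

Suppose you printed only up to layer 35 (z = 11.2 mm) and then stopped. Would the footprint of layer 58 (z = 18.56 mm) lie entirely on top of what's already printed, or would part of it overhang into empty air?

entirely on top

Compare the two slices. At z = 11.2: the r=11 sphere slices to a regular 32-gon of circumradius 10.998 (√(r²−h²) with h=0.2 from center) (area = (32/2)·10.998²·sin(360°/32) = 377.57 mm²); the cube at (12, 0.5) (footprint 20×22.5) is included at this height (area 450.00 mm²); Merging all regions: the 2 present regions are separate (no shared area or edge), so areas and boundary lengths simply add and each stays a separate island — area = 827.57 mm². At z = 18.56: the r=11 sphere slices to a regular 32-gon of circumradius 7.990 (√(r²−h²) with h=7.56 from center) (area = (32/2)·7.990²·sin(360°/32) = 199.29 mm²); the cube at (12, 0.5) (footprint 20×22.5) is included at this height (area 450.00 mm²); Taking the union: the 2 present regions are separate (no shared area or edge), so areas and boundary lengths simply add and each stays a separate island — area = 649.29 mm². Checking containment: the cross-section at z = 18.56 is a subset of the cross-section at z = 11.2.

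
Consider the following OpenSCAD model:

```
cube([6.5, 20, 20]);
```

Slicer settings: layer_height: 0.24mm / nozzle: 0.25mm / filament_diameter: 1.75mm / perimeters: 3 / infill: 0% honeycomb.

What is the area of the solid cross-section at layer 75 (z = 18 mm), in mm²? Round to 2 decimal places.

At z = 18 mm: the 6.5×20 cube contributes its full rectangle (area 130.00 mm²). Overall, the cross-section is a single solid region. Net area = 130.00 mm².

130.00 mm²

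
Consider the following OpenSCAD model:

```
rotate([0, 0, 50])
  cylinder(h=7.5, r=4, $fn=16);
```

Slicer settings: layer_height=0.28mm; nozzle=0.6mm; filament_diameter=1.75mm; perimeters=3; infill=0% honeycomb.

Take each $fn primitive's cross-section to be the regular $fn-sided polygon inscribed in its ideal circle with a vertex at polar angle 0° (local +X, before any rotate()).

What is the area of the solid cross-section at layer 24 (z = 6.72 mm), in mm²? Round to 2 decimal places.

48.98 mm²

At z = 6.72 mm: the cylinder: section is a regular 16-gon, circumradius r=4 (area = (16/2)·4.000²·sin(360°/16) = 48.98 mm²); (whole slice rotated 50° about Z — lengths, areas and connectivity unchanged). Overall, the cross-section is a single solid region. Net area = 48.98 mm².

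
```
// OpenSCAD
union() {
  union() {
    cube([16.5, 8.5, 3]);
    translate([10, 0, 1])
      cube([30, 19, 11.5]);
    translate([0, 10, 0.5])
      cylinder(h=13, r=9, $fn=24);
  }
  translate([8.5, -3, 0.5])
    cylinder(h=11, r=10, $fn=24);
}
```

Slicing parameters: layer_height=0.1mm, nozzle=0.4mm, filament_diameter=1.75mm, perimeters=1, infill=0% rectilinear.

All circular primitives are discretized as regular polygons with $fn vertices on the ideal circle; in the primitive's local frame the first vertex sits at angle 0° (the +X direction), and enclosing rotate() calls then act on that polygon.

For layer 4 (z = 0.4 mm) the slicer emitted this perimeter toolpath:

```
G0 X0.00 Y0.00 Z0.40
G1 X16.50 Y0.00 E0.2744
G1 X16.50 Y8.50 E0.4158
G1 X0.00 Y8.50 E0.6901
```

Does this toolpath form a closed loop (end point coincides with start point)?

no

Start point (G0): (0.00, 0.00). End point (last G1): the path does not return to the start — open.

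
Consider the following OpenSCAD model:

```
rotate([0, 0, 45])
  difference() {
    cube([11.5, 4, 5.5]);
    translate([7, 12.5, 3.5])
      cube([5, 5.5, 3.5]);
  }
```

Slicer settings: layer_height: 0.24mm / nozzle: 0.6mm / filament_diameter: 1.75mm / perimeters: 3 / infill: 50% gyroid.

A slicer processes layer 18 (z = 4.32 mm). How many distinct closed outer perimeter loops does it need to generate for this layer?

At z = 4.32 mm: the cube is present — its section is the full 11.5×4 rectangle; the 5×5.5 cube at (7, 12.5) contributes its full rectangle; Subtracting the remaining from the first: starting from the 11.5×4 cube, the 5×5.5 cube at (7, 12.5) misses the remaining region (no effect) — 1 connected region; (rotated 45° about Z; rotation is an isometry so areas/perimeters/island counts are preserved). The result has 1 disconnected region.

1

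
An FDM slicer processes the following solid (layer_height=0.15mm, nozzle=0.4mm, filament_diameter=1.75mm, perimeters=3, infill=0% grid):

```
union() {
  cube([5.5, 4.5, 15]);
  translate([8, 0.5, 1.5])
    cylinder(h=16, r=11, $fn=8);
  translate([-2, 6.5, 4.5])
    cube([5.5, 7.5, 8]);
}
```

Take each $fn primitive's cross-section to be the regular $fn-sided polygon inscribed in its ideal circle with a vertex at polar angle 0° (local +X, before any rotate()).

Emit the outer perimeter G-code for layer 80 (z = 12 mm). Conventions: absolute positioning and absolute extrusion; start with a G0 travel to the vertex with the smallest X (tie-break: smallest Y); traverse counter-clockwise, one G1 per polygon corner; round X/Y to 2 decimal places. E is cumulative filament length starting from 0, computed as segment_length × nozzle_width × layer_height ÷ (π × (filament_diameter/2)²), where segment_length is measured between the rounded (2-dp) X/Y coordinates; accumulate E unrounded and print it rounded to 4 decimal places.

At z = 12 mm: the cube is present — its section is the full 5.5×4.5 rectangle; the r=11 cylinder at (8, 0.5) contributes a regular 8-gon of circumradius 11; the cube at (-2, 6.5) (footprint 5.5×7.5) is included at this height; Taking the union: the regions partially overlap (shared area 33.46 mm²), so overlapping operands fuse into one piece — 1 connected region. The outline is a single polygon with 12 vertices. Extrusion per mm of travel: 0.4 × 0.15 / (π × 0.875²) = 0.024945. Accumulating E over each segment gives final E = 2.0140.

G0 X-3.00 Y0.50 Z12.00
G1 X0.22 Y-7.28 E0.2100
G1 X8.00 Y-10.50 E0.4201
G1 X15.78 Y-7.28 E0.6301
G1 X19.00 Y0.50 E0.8402
G1 X15.78 Y8.28 E1.0502
G1 X8.00 Y11.50 E1.2602
G1 X3.50 Y9.64 E1.3817
G1 X3.50 Y14.00 E1.4905
G1 X-2.00 Y14.00 E1.6277
G1 X-2.00 Y6.50 E1.8147
G1 X-0.51 Y6.50 E1.8519
G1 X-3.00 Y0.50 E2.0140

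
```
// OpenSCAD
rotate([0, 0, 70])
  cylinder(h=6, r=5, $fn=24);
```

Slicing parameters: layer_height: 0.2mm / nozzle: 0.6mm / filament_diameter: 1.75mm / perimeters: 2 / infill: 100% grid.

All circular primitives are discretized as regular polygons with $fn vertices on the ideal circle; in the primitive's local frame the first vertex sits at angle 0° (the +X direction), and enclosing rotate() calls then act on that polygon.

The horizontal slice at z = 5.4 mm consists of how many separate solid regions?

At z = 5.4 mm: the r=5 cylinder gives a regular 24-gon of circumradius 5 (constant along its height); (whole slice rotated 70° about Z — lengths, areas and connectivity unchanged). The result has 1 disconnected region.

1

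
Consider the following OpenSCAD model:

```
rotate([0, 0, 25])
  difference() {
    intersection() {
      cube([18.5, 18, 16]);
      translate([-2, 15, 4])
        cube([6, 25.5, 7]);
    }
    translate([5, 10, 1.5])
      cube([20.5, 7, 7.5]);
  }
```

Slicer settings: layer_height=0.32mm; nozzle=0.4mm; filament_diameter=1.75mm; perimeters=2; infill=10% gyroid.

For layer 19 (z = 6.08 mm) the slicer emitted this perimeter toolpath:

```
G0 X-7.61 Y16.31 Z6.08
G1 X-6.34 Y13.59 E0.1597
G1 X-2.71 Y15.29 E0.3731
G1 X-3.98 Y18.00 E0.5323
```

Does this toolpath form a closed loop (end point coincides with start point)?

Start point (G0): (-7.61, 16.31). End point (last G1): the path does not return to the start — open.

no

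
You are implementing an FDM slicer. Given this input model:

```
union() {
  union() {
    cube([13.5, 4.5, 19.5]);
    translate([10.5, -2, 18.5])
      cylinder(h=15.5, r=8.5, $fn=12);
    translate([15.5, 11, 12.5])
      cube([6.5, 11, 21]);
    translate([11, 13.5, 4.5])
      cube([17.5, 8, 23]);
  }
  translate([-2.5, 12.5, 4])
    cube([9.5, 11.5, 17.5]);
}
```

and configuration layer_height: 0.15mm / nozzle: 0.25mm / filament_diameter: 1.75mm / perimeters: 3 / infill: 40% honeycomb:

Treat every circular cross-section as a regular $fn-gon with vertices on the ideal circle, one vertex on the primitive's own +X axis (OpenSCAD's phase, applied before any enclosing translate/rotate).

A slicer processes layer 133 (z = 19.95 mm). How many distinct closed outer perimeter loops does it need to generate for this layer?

At z = 19.95 mm: the cube does not reach this height (z outside [0, 19.5]); the cylinder at (10.5, -2): section is a regular 12-gon, circumradius r=8.5; the 6.5×11 cube at (15.5, 11) contributes its full rectangle; the cube at (11, 13.5) is present — its section is the full 17.5×8 rectangle; Merging all regions: the regions partially overlap (shared area 52.00 mm²), so overlapping operands fuse into one piece — 2 connected regions; the cube at (-2.5, 12.5) is present — its section is the full 9.5×11.5 rectangle; Merging all regions: the 2 present regions are separate (no shared area or edge), so areas and boundary lengths simply add and each stays a separate island — 3 connected regions. The result has 3 disconnected regions.

3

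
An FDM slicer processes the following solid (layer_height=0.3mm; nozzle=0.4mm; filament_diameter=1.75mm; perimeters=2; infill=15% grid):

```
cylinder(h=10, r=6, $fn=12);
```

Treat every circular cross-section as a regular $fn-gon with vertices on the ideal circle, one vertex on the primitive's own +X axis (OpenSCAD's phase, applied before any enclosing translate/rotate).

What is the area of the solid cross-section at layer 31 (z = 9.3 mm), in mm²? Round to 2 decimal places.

At z = 9.3 mm: the cylinder: section is a regular 12-gon, circumradius r=6 (area = (12/2)·6.000²·sin(360°/12) = 108.00 mm²). Overall, the cross-section is a single solid region. Net area = 108.00 mm².

108.00 mm²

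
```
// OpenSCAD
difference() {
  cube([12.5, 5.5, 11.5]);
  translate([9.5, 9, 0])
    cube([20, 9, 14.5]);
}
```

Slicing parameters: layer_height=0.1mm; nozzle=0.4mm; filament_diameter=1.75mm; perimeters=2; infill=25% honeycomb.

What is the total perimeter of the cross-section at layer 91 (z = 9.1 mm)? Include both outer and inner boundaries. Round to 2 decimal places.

36.00 mm

At z = 9.1 mm: the 12.5×5.5 cube contributes its full rectangle (perimeter 36.00 mm); the cube at (9.5, 9) is present — its section is the full 20×9 rectangle (perimeter 58.00 mm); After the difference (first − rest): starting from the 12.5×5.5 cube, the 20×9 cube at (9.5, 9) misses the remaining region (no effect) — boundary = 36.00 mm. Overall, the cross-section is a single solid region. Total boundary length (outer) = 36.00 mm.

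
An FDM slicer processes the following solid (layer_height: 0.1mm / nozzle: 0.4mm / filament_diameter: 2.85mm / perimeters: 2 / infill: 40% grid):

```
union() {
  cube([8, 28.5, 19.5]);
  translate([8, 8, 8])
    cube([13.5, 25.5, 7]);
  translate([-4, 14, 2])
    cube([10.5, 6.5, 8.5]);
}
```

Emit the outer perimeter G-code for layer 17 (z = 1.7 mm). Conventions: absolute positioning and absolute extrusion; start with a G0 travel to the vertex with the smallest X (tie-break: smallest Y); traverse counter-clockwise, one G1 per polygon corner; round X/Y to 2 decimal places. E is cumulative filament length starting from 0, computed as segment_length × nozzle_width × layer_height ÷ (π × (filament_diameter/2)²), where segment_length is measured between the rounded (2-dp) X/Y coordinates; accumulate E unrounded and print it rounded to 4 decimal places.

At z = 1.7 mm: the cube (footprint 8×28.5) is included at this height; the cube at (8, 8) does not reach this height (z outside [8, 15]); the cube at (-4, 14) is absent (z outside [2, 10.5]); Merging all regions: only the 8×28.5 cube is present, so the union is just that shape — 1 connected region. The outline is a single polygon with 4 vertices. Extrusion per mm of travel: 0.4 × 0.1 / (π × 1.425²) = 0.006270. Accumulating E over each segment gives final E = 0.4577.

G0 X0.00 Y0.00 Z1.70
G1 X8.00 Y0.00 E0.0502
G1 X8.00 Y28.50 E0.2289
G1 X0.00 Y28.50 E0.2790
G1 X0.00 Y0.00 E0.4577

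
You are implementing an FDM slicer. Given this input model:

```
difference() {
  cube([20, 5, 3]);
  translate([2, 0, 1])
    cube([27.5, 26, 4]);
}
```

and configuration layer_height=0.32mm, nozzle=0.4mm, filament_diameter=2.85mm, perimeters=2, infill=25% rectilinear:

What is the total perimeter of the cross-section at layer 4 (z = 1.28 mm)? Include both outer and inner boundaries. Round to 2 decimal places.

At z = 1.28 mm: the cube is present — its section is the full 20×5 rectangle (perimeter 50.00 mm); the cube at (2, 0) is present — its section is the full 27.5×26 rectangle (perimeter 107.00 mm); Taking the first minus the rest: starting from the 20×5 cube, the 27.5×26 cube at (2, 0) partially overlaps it — only the 90.00 mm² overlap (of its 715.00 mm²) is removed, clipping the outline — boundary = 14.00 mm. Overall, the cross-section is a single solid region. Total boundary length (outer) = 14.00 mm.

14.00 mm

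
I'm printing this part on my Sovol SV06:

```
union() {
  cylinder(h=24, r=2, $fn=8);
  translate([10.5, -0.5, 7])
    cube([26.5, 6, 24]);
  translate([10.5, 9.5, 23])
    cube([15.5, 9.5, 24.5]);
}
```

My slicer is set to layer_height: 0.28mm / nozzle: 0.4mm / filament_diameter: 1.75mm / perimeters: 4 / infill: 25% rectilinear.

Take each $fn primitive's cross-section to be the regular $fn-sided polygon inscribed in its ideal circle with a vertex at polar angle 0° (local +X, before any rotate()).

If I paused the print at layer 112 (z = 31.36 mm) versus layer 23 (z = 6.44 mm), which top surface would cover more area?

Layer 112 (z = 31.36): the cylinder is not intersected at this z (z outside [0, 24]); the cube at (10.5, -0.5) is absent (z outside [7, 31]); the cube at (10.5, 9.5) is present — its section is the full 15.5×9.5 rectangle (area 147.25 mm²); Taking the union: only the 15.5×9.5 cube at (10.5, 9.5) is present, so the union is just that shape — area = 147.25 mm². So its area = 147.25 mm². Layer 23 (z = 6.44): the r=2 cylinder gives a regular 8-gon of circumradius 2 (constant along its height) (area = (8/2)·2.000²·sin(360°/8) = 11.31 mm²); the cube at (10.5, -0.5) is absent (z outside [7, 31]); the cube at (10.5, 9.5) is absent (z outside [23, 47.5]); Combining (union): only the r=2 cylinder is present, so the union is just that shape — area = 11.31 mm². So its area = 11.31 mm². Layer 112 is larger (147.25 vs 11.31 mm²).

layer 112 (z = 31.36 mm)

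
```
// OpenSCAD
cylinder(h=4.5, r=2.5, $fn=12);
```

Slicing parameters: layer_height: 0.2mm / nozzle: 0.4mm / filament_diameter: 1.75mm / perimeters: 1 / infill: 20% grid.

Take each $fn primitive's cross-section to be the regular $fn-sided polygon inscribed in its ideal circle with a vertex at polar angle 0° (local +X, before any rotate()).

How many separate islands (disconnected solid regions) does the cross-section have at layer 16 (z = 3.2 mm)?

At z = 3.2 mm: the cylinder: section is a regular 12-gon, circumradius r=2.5. Overall, the cross-section is a single solid region. Island count = 1.

1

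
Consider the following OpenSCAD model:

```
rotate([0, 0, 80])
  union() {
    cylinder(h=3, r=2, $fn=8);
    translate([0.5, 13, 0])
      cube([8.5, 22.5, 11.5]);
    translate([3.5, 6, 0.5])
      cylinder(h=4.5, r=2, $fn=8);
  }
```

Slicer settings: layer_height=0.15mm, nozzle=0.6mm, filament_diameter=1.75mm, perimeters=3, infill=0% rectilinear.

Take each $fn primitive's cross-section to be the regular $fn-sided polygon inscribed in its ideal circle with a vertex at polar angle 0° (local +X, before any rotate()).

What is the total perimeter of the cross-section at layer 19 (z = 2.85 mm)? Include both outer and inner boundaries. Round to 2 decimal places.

86.49 mm

At z = 2.85 mm: the r=2 cylinder gives a regular 8-gon of circumradius 2 (constant along its height) (perimeter = 2·8·2.000·sin(180°/8) = 12.25 mm); the cube at (0.5, 13) is present — its section is the full 8.5×22.5 rectangle (perimeter 62.00 mm); the r=2 cylinder at (3.5, 6) contributes a regular 8-gon of circumradius 2 (perimeter = 2·8·2.000·sin(180°/8) = 12.25 mm); Taking the union: the 3 present regions are separate (no shared area or edge), so areas and boundary lengths simply add and each stays a separate island — boundary = 86.49 mm; (whole slice rotated 80° about Z — lengths, areas and connectivity unchanged). Overall, the cross-section has 3 separate islands. Total boundary length (outer) = 86.49 mm.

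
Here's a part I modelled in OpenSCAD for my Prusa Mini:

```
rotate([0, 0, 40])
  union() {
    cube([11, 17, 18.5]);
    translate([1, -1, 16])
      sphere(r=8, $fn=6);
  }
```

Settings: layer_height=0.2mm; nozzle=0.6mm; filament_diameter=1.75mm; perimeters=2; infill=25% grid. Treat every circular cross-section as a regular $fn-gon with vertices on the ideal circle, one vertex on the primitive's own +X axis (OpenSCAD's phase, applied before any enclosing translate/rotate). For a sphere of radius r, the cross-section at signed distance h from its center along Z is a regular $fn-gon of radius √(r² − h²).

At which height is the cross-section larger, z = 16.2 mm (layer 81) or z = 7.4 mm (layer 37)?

Layer 81 (z = 16.2): the 11×17 cube contributes its full rectangle (area 187.00 mm²); the r=8 sphere at (1, -1) slices to a regular 6-gon of circumradius 7.997 (√(r²−h²) with h=0.2 from center) (area = (6/2)·7.997²·sin(360°/6) = 166.17 mm²); Combining (union): the regions partially overlap — summed areas 353.17 mm² minus the doubly-counted overlap 39.76 mm² gives 313.41 mm² — area = 313.41 mm²; (rotated 40° about Z; rotation is an isometry so areas/perimeters/island counts are preserved). So its area = 313.41 mm². Layer 37 (z = 7.4): the cube (footprint 11×17) is included at this height (area 187.00 mm²); the sphere at (1, -1) is absent (|z−center|=8.600 > r=8); Taking the union: only the 11×17 cube is present, so the union is just that shape — area = 187.00 mm²; (rotated 40° about Z; rotation is an isometry so areas/perimeters/island counts are preserved). So its area = 187.00 mm². Layer 81 is larger (313.41 vs 187.00 mm²).

layer 81 (z = 16.2 mm)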